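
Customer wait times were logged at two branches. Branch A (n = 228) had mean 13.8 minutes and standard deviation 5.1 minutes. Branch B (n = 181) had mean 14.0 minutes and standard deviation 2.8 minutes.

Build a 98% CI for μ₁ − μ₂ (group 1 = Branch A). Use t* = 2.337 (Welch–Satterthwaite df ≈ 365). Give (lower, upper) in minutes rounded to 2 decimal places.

(-1.13, 0.73)

SE₁ = s₁/√n₁ = 5.1/√228 = 0.3378; SE₂ = 2.8/√181 = 0.2081.
Independent samples, unequal variances: SE_diff = √(SE₁² + SE₂²) = √(0.11410884 + 0.04330561) = 0.3968.
t* = 2.337, so margin of error = 2.337 × 0.3968 = 0.9273.
Difference in means = 13.8 − 14.0 = -0.2000.
-0.2000 ± 0.9273 → (-1.13, 0.73).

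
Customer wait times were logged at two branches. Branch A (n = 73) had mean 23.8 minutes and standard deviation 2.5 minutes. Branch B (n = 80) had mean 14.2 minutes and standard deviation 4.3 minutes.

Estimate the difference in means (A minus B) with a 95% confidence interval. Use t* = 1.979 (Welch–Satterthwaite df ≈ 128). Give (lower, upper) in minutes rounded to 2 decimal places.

Per-group SEs: s₁/√n₁ = 2.5/√73 = 0.2926, s₂/√n₂ = 4.3/√80 = 0.4808.
Unpooled SE of the difference: √(0.08561476 + 0.23116864) = 0.5628.
Margin of error = t* · SE = 1.979 × 0.5628 = 1.1138.
x̄₁ − x̄₂ = 23.8 − 14.2 = 9.6000.
CI: 9.6000 ± 1.1138 = (8.49, 10.71).

(8.49, 10.71)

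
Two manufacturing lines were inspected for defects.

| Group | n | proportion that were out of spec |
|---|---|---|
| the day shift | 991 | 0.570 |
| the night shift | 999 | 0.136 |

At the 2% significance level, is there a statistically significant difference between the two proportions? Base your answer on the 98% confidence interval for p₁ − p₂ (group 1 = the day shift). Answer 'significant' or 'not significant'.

significant

SE₁ = √(p̂₁(1−p̂₁)/n₁) = √(0.5700·0.4300/991) = 0.01573; SE₂ = √(0.1360·0.8640/999) = 0.01085.
Independent samples: SE of the difference = √(SE₁² + SE₂²) = √(0.0002474329 + 0.0001177225) = 0.01911.
z* for 98% confidence is 2.326, so the margin of error is 2.326 × 0.01911 = 0.04445.
Point estimate p̂₁ − p̂₂ = 0.5700 − 0.1360 = 0.4340.
0.4340 ± 0.04445 → (0.38955, 0.47845).
The interval (0.38955, 0.47845) does not contain 0, so the difference is significant.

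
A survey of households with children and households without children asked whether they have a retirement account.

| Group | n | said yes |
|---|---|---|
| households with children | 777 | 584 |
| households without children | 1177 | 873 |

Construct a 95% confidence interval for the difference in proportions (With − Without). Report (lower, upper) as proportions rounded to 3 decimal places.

(-0.029, 0.049)

p̂₁ = 584/777 = 0.7516 and p̂₂ = 873/1177 = 0.7417.
SE₁ = √(p̂₁(1−p̂₁)/n₁) = √(0.7516·0.2484/777) = 0.01550; SE₂ = √(0.7417·0.2583/1177) = 0.01276.
Independent samples: SE of the difference = √(SE₁² + SE₂²) = √(0.00024025 + 0.0001628176) = 0.02008.
z* for 95% confidence is 1.960, so the margin of error is 1.960 × 0.02008 = 0.03936.
Point estimate p̂₁ − p̂₂ = 0.7516 − 0.7417 = 0.0099.
0.0099 ± 0.03936 → (-0.029, 0.049).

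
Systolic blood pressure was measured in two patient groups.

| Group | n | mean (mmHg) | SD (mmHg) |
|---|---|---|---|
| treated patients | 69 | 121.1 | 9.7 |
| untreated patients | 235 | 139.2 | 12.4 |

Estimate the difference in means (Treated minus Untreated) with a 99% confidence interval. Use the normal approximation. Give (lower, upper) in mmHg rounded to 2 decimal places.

(-21.76, -14.44)

Per-group SEs: s₁/√n₁ = 9.7/√69 = 1.1677, s₂/√n₂ = 12.4/√235 = 0.8089.
Unpooled SE of the difference: √(1.36352329 + 0.65431921) = 1.4205.
Margin of error = z* · SE = 2.576 × 1.4205 = 3.6592.
x̄₁ − x̄₂ = 121.1 − 139.2 = -18.1000.
CI: -18.1000 ± 3.6592 = (-21.76, -14.44).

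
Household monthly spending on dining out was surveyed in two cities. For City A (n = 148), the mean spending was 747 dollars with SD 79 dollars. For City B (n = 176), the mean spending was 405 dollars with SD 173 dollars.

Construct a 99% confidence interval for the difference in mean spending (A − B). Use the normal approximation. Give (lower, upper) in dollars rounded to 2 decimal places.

Standard errors of each mean: 79/√148 = 6.4938 and 173/√176 = 13.0404.
SE(x̄₁ − x̄₂) = √(6.4938² + 13.0404²) = 14.5678 for independent samples with unequal variances.
With z* = 2.576, the margin is 2.576 × 14.5678 = 37.5267.
x̄₁ − x̄₂ = 747 − 405 = 342.0000; the interval is 342.0000 ± 37.5267 = (304.47, 379.53).

(304.47, 379.53)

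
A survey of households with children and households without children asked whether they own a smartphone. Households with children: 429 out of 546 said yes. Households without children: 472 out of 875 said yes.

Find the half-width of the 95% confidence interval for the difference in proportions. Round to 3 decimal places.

First, p̂₁ = 429/546 = 0.7857; p̂₂ = 472/875 = 0.5394.
The two standard errors are √(0.7857×0.2143/546) = 0.01756 and √(0.5394×0.4606/875) = 0.01685.
Because the samples are independent, SE_diff = √(0.01756² + 0.01685²) = 0.02434.
Using z* = 1.960 for 95%, ME = 1.960 × 0.02434 = 0.04771.

0.048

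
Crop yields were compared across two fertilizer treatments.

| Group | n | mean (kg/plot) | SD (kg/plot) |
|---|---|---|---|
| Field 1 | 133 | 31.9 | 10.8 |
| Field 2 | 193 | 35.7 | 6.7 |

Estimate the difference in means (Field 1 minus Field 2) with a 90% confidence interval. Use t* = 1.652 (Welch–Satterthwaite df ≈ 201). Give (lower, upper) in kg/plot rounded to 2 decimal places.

(-5.54, -2.06)

Per-group SEs: s₁/√n₁ = 10.8/√133 = 0.9365, s₂/√n₂ = 6.7/√193 = 0.4823.
Unpooled SE of the difference: √(0.87703225 + 0.23261329) = 1.0534.
Margin of error = t* · SE = 1.652 × 1.0534 = 1.7402.
x̄₁ − x̄₂ = 31.9 − 35.7 = -3.8000.
CI: -3.8000 ± 1.7402 = (-5.54, -2.06).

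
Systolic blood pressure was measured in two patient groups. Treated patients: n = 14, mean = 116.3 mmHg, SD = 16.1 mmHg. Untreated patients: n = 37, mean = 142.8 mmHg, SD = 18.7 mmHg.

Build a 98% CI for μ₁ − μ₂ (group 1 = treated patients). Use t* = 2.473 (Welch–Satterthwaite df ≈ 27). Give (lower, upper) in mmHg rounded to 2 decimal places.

SE₁ = s₁/√n₁ = 16.1/√14 = 4.3029; SE₂ = 18.7/√37 = 3.0743.
Independent samples, unequal variances: SE_diff = √(SE₁² + SE₂²) = √(18.51494841 + 9.45132049) = 5.2883.
t* = 2.473, so margin of error = 2.473 × 5.2883 = 13.0780.
Difference in means = 116.3 − 142.8 = -26.5000.
-26.5000 ± 13.0780 → (-39.58, -13.42).

(-39.58, -13.42)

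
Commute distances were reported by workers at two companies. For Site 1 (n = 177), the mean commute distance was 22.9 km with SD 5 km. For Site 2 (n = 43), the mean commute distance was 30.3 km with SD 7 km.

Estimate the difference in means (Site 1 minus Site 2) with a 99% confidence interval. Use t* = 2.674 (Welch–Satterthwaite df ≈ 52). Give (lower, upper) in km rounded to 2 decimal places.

Per-group SEs: s₁/√n₁ = 5/√177 = 0.3758, s₂/√n₂ = 7/√43 = 1.0675.
Unpooled SE of the difference: √(0.14122564 + 1.13955625) = 1.1317.
Margin of error = t* · SE = 2.674 × 1.1317 = 3.0262.
x̄₁ − x̄₂ = 22.9 − 30.3 = -7.4000.
CI: -7.4000 ± 3.0262 = (-10.43, -4.37).

(-10.43, -4.37)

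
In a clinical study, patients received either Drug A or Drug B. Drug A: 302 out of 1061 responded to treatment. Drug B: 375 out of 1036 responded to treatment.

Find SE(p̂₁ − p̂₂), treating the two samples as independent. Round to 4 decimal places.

Sample proportions: 302/1061 = 0.2846, 375/1036 = 0.3620.
Each SE is √(p̂(1−p̂)/n): √(0.2846·0.7154/1061) = 0.01385 and √(0.3620·0.6380/1036) = 0.01493.
SE(p̂₁ − p̂₂) = √(SE₁² + SE₂²) = √(0.0001918225 + 0.0002229049) = 0.02036, since the two samples are independent.

0.0204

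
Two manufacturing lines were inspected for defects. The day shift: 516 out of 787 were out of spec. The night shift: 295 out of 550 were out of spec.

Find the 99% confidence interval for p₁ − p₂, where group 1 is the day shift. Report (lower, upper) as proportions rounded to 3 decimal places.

First, p̂₁ = 516/787 = 0.6557; p̂₂ = 295/550 = 0.5364.
The two standard errors are √(0.6557×0.3443/787) = 0.01694 and √(0.5364×0.4636/550) = 0.02126.
Because the samples are independent, SE_diff = √(0.01694² + 0.02126²) = 0.02718.
Using z* = 2.576 for 99%, ME = 2.576 × 0.02718 = 0.07002.
p̂₁ − p̂₂ = 0.1193; interval 0.1193 ± 0.07002 gives (0.049, 0.189).

(0.049, 0.189)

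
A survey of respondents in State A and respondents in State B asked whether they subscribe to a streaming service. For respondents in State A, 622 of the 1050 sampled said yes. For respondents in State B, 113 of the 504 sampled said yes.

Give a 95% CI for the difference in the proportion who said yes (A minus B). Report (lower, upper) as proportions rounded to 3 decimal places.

First, p̂₁ = 622/1050 = 0.5924; p̂₂ = 113/504 = 0.2242.
The two standard errors are √(0.5924×0.4076/1050) = 0.01516 and √(0.2242×0.7758/504) = 0.01858.
Because the samples are independent, SE_diff = √(0.01516² + 0.01858²) = 0.02398.
Using z* = 1.960 for 95%, ME = 1.960 × 0.02398 = 0.04700.
p̂₁ − p̂₂ = 0.3682; interval 0.3682 ± 0.04700 gives (0.321, 0.415).

(0.321, 0.415)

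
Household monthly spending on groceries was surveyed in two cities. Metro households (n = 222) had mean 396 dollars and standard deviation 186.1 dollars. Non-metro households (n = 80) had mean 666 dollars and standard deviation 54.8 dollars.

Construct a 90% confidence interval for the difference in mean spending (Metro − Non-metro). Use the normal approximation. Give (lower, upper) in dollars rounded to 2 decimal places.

(-292.89, -247.11)

Standard errors of each mean: 186.1/√222 = 12.4902 and 54.8/√80 = 6.1268.
SE(x̄₁ − x̄₂) = √(12.4902² + 6.1268²) = 13.9120 for independent samples with unequal variances.
With z* = 1.645, the margin is 1.645 × 13.9120 = 22.8852.
x̄₁ − x̄₂ = 396 − 666 = -270.0000; the interval is -270.0000 ± 22.8852 = (-292.89, -247.11).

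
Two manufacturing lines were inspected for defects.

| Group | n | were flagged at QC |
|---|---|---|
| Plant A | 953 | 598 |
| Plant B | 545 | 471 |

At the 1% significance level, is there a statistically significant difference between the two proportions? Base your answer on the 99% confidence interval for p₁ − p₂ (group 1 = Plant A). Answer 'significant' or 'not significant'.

significant

First, p̂₁ = 598/953 = 0.6275; p̂₂ = 471/545 = 0.8642.
The two standard errors are √(0.6275×0.3725/953) = 0.01566 and √(0.8642×0.1358/545) = 0.01467.
Because the samples are independent, SE_diff = √(0.01566² + 0.01467²) = 0.02146.
Using z* = 2.576 for 99%, ME = 2.576 × 0.02146 = 0.05528.
p̂₁ − p̂₂ = -0.2367; interval -0.2367 ± 0.05528 gives (-0.29198, -0.18142).
The interval (-0.29198, -0.18142) does not contain 0, so the difference is significant.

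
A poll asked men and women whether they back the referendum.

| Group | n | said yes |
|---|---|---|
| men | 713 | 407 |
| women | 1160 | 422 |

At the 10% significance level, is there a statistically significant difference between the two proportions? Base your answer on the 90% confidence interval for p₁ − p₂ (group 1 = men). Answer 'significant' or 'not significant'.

significant

p̂₁ = 407/713 = 0.5708 and p̂₂ = 422/1160 = 0.3638.
SE₁ = √(p̂₁(1−p̂₁)/n₁) = √(0.5708·0.4292/713) = 0.01854; SE₂ = √(0.3638·0.6362/1160) = 0.01413.
Independent samples: SE of the difference = √(SE₁² + SE₂²) = √(0.0003437316 + 0.0001996569) = 0.02331.
z* for 90% confidence is 1.645, so the margin of error is 1.645 × 0.02331 = 0.03834.
Point estimate p̂₁ − p̂₂ = 0.5708 − 0.3638 = 0.2070.
0.2070 ± 0.03834 → (0.16866, 0.24534).
The interval (0.16866, 0.24534) does not contain 0, so the difference is significant.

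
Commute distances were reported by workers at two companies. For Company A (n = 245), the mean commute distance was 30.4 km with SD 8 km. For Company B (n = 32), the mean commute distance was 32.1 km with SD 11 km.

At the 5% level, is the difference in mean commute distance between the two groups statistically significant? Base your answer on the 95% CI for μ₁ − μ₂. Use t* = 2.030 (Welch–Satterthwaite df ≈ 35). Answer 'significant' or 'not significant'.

SE₁ = s₁/√n₁ = 8/√245 = 0.5111; SE₂ = 11/√32 = 1.9445.
Independent samples, unequal variances: SE_diff = √(SE₁² + SE₂²) = √(0.26122321 + 3.78108025) = 2.0105.
t* = 2.030, so margin of error = 2.030 × 2.0105 = 4.0813.
Difference in means = 30.4 − 32.1 = -1.7000.
-1.7000 ± 4.0813 → (-5.7813, 2.3813).
The interval (-5.7813, 2.3813) contains 0, so the difference is not significant.

not significant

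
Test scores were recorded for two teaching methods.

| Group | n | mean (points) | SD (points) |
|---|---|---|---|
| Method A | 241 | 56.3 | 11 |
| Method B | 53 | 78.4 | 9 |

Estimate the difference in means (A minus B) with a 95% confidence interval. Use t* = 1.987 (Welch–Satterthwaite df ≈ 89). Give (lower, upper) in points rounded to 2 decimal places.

Standard errors of each mean: 11/√241 = 0.7086 and 9/√53 = 1.2362.
SE(x̄₁ − x̄₂) = √(0.7086² + 1.2362²) = 1.4249 for independent samples with unequal variances.
With t* = 1.987, the margin is 1.987 × 1.4249 = 2.8313.
x̄₁ − x̄₂ = 56.3 − 78.4 = -22.1000; the interval is -22.1000 ± 2.8313 = (-24.93, -19.27).

(-24.93, -19.27)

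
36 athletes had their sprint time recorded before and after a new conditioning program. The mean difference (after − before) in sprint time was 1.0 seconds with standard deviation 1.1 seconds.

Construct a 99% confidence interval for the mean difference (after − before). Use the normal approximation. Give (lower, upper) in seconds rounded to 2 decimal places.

This is a matched-pairs design, so SE = s_d/√n = 1.1/√36 = 0.1833.
Margin = 2.576 × 0.1833 = 0.4722; the interval is 1.0 ± 0.4722 = (0.53, 1.47).

(0.53, 1.47)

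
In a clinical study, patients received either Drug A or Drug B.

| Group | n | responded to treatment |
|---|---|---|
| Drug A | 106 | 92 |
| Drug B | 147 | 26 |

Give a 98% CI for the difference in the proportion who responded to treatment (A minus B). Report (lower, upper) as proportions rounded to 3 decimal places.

p̂₁ = 92/106 = 0.8679 and p̂₂ = 26/147 = 0.1769.
SE₁ = √(p̂₁(1−p̂₁)/n₁) = √(0.8679·0.1321/106) = 0.03289; SE₂ = √(0.1769·0.8231/147) = 0.03147.
Independent samples: SE of the difference = √(SE₁² + SE₂²) = √(0.0010817521 + 0.0009903609) = 0.04552.
z* for 98% confidence is 2.326, so the margin of error is 2.326 × 0.04552 = 0.10588.
Point estimate p̂₁ − p̂₂ = 0.8679 − 0.1769 = 0.6910.
0.6910 ± 0.10588 → (0.585, 0.797).

(0.585, 0.797)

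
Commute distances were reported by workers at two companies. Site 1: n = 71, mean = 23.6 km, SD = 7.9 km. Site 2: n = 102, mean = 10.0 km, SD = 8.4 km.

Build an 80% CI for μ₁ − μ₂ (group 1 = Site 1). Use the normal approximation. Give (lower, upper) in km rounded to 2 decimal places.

(11.99, 15.21)

Per-group SEs: s₁/√n₁ = 7.9/√71 = 0.9376, s₂/√n₂ = 8.4/√102 = 0.8317.
Unpooled SE of the difference: √(0.87909376 + 0.69172489) = 1.2533.
Margin of error = z* · SE = 1.282 × 1.2533 = 1.6067.
x̄₁ − x̄₂ = 23.6 − 10.0 = 13.6000.
CI: 13.6000 ± 1.6067 = (11.99, 15.21).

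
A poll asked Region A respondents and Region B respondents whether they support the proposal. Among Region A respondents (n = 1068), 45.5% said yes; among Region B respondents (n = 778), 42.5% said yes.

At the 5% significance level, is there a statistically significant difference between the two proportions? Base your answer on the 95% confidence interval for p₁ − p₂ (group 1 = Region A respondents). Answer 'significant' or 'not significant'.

SE₁ = √(p̂₁(1−p̂₁)/n₁) = √(0.4550·0.5450/1068) = 0.01524; SE₂ = √(0.4250·0.5750/778) = 0.01772.
Independent samples: SE of the difference = √(SE₁² + SE₂²) = √(0.0002322576 + 0.0003139984) = 0.02337.
z* for 95% confidence is 1.960, so the margin of error is 1.960 × 0.02337 = 0.04581.
Point estimate p̂₁ − p̂₂ = 0.4550 − 0.4250 = 0.0300.
0.0300 ± 0.04581 → (-0.01581, 0.07581).
The interval (-0.01581, 0.07581) contains 0, so the difference is not significant.

not significant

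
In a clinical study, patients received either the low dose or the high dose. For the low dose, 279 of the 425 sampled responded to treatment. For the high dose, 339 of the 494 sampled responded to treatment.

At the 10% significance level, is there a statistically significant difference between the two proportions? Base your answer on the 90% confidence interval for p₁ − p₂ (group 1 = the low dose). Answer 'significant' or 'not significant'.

not significant

First, p̂₁ = 279/425 = 0.6565; p̂₂ = 339/494 = 0.6862.
The two standard errors are √(0.6565×0.3435/425) = 0.02303 and √(0.6862×0.3138/494) = 0.02088.
Because the samples are independent, SE_diff = √(0.02303² + 0.02088²) = 0.03109.
Using z* = 1.645 for 90%, ME = 1.645 × 0.03109 = 0.05114.
p̂₁ − p̂₂ = -0.0297; interval -0.0297 ± 0.05114 gives (-0.08084, 0.02144).
The interval (-0.08084, 0.02144) contains 0, so the difference is not significant.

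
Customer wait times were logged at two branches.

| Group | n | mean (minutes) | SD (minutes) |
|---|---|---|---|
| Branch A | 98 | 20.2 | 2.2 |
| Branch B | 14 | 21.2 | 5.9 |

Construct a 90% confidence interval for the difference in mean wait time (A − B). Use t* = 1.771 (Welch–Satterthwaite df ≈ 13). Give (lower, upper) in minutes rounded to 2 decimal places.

SE₁ = s₁/√n₁ = 2.2/√98 = 0.2222; SE₂ = 5.9/√14 = 1.5768.
Independent samples, unequal variances: SE_diff = √(SE₁² + SE₂²) = √(0.04937284 + 2.48629824) = 1.5924.
t* = 1.771, so margin of error = 1.771 × 1.5924 = 2.8201.
Difference in means = 20.2 − 21.2 = -1.0000.
-1.0000 ± 2.8201 → (-3.82, 1.82).

(-3.82, 1.82)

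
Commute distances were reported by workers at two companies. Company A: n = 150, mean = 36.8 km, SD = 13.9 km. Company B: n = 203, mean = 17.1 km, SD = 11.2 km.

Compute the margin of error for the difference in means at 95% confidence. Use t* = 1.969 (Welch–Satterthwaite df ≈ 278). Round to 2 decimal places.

SE₁ = s₁/√n₁ = 13.9/√150 = 1.1349; SE₂ = 11.2/√203 = 0.7861.
Independent samples, unequal variances: SE_diff = √(SE₁² + SE₂²) = √(1.28799801 + 0.61795321) = 1.3806.
t* = 1.969, so margin of error = 1.969 × 1.3806 = 2.7184.

2.72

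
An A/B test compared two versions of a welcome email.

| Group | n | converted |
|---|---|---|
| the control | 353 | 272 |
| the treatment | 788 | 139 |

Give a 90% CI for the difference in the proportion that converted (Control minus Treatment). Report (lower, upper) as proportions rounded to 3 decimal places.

(0.551, 0.637)

p̂₁ = 272/353 = 0.7705 and p̂₂ = 139/788 = 0.1764.
SE₁ = √(p̂₁(1−p̂₁)/n₁) = √(0.7705·0.2295/353) = 0.02238; SE₂ = √(0.1764·0.8236/788) = 0.01358.
Independent samples: SE of the difference = √(SE₁² + SE₂²) = √(0.0005008644 + 0.0001844164) = 0.02618.
z* for 90% confidence is 1.645, so the margin of error is 1.645 × 0.02618 = 0.04307.
Point estimate p̂₁ − p̂₂ = 0.7705 − 0.1764 = 0.5941.
0.5941 ± 0.04307 → (0.551, 0.637).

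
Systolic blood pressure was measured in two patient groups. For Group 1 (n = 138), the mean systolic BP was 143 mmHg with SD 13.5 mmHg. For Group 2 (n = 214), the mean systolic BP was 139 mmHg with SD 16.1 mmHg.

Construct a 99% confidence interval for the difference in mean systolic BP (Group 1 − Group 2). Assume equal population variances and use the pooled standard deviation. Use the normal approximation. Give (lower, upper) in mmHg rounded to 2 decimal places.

(-0.26, 8.26)

Pooled variance s_p² = [137·13.5² + 213·16.1²] / (138+214−2) = 229.0857, so s_p = 15.1356.
SE_diff = s_p·√(1/n₁ + 1/n₂) = 15.1356·√(1/138 + 1/214) = 1.6524.
z* = 2.576; margin = 2.576 × 1.6524 = 4.2566.
Difference = 143 − 139 = 4.0000.
4.0000 ± 4.2566 → (-0.26, 8.26).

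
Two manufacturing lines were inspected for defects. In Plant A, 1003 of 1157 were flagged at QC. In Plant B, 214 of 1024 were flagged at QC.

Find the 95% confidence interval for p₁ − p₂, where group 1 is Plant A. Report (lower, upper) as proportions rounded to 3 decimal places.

(0.626, 0.690)

p̂₁ = 1003/1157 = 0.8669 and p̂₂ = 214/1024 = 0.2090.
SE₁ = √(p̂₁(1−p̂₁)/n₁) = √(0.8669·0.1331/1157) = 0.00999; SE₂ = √(0.2090·0.7910/1024) = 0.01271.
Independent samples: SE of the difference = √(SE₁² + SE₂²) = √(0.0000998001 + 0.0001615441) = 0.01617.
z* for 95% confidence is 1.960, so the margin of error is 1.960 × 0.01617 = 0.03169.
Point estimate p̂₁ − p̂₂ = 0.8669 − 0.2090 = 0.6579.
0.6579 ± 0.03169 → (0.626, 0.690).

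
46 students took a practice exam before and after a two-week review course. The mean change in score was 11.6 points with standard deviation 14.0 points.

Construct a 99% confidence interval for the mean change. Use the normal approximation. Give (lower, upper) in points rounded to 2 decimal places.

(6.28, 16.92)

This is a matched-pairs design, so SE = s_d/√n = 14.0/√46 = 2.0642.
Margin = 2.576 × 2.0642 = 5.3174; the interval is 11.6 ± 5.3174 = (6.28, 16.92).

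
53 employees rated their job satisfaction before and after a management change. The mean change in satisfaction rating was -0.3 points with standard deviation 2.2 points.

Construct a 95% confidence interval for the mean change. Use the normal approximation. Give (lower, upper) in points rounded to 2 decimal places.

This is a matched-pairs design, so SE = s_d/√n = 2.2/√53 = 0.3022.
Margin = 1.960 × 0.3022 = 0.5923; the interval is -0.3 ± 0.5923 = (-0.89, 0.29).

(-0.89, 0.29)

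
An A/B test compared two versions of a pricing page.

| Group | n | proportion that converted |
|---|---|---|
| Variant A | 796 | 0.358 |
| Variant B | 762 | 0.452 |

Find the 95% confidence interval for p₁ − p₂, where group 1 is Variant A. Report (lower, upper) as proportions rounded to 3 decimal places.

(-0.143, -0.045)

The two standard errors are √(0.3580×0.6420/796) = 0.01699 and √(0.4520×0.5480/762) = 0.01803.
Because the samples are independent, SE_diff = √(0.01699² + 0.01803²) = 0.02477.
Using z* = 1.960 for 95%, ME = 1.960 × 0.02477 = 0.04855.
p̂₁ − p̂₂ = -0.0940; interval -0.0940 ± 0.04855 gives (-0.143, -0.045).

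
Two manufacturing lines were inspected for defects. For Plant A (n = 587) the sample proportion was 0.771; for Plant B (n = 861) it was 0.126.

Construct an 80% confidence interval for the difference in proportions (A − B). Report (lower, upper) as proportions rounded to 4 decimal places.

SE₁ = √(p̂₁(1−p̂₁)/n₁) = √(0.7710·0.2290/587) = 0.01734; SE₂ = √(0.1260·0.8740/861) = 0.01131.
Independent samples: SE of the difference = √(SE₁² + SE₂²) = √(0.0003006756 + 0.0001279161) = 0.02070.
z* for 80% confidence is 1.282, so the margin of error is 1.282 × 0.02070 = 0.02654.
Point estimate p̂₁ − p̂₂ = 0.7710 − 0.1260 = 0.6450.
0.6450 ± 0.02654 → (0.6185, 0.6715).

(0.6185, 0.6715)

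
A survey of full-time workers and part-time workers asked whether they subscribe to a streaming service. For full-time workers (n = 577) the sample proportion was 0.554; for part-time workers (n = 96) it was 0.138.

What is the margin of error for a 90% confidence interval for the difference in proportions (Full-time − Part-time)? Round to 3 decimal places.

0.067

Each SE is √(p̂(1−p̂)/n): √(0.5540·0.4460/577) = 0.02069 and √(0.1380·0.8620/96) = 0.03520.
SE(p̂₁ − p̂₂) = √(SE₁² + SE₂²) = √(0.0004280761 + 0.00123904) = 0.04083, since the two samples are independent.
At 90% confidence z* = 1.645; margin = 1.645 × 0.04083 = 0.06717.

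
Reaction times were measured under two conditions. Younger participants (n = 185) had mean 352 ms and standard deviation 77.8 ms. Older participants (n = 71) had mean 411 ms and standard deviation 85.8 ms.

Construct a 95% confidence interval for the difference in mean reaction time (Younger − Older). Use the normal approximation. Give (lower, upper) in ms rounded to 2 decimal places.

(-81.89, -36.11)

Per-group SEs: s₁/√n₁ = 77.8/√185 = 5.7200, s₂/√n₂ = 85.8/√71 = 10.1826.
Unpooled SE of the difference: √(32.7184 + 103.68534276) = 11.6792.
Margin of error = z* · SE = 1.960 × 11.6792 = 22.8912.
x̄₁ − x̄₂ = 352 − 411 = -59.0000.
CI: -59.0000 ± 22.8912 = (-81.89, -36.11).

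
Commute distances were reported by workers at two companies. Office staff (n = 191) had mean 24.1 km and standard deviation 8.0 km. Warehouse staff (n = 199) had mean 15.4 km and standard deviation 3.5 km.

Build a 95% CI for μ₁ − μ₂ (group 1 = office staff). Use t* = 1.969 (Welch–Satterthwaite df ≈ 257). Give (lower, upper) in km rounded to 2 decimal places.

(7.46, 9.94)

Standard errors of each mean: 8.0/√191 = 0.5789 and 3.5/√199 = 0.2481.
SE(x̄₁ − x̄₂) = √(0.5789² + 0.2481²) = 0.6298 for independent samples with unequal variances.
With t* = 1.969, the margin is 1.969 × 0.6298 = 1.2401.
x̄₁ − x̄₂ = 24.1 − 15.4 = 8.7000; the interval is 8.7000 ± 1.2401 = (7.46, 9.94).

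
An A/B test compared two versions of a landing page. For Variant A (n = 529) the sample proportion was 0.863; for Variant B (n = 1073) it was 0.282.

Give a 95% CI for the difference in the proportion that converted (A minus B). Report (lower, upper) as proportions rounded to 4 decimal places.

(0.5412, 0.6208)

SE₁ = √(p̂₁(1−p̂₁)/n₁) = √(0.8630·0.1370/529) = 0.01495; SE₂ = √(0.2820·0.7180/1073) = 0.01374.
Independent samples: SE of the difference = √(SE₁² + SE₂²) = √(0.0002235025 + 0.0001887876) = 0.02030.
z* for 95% confidence is 1.960, so the margin of error is 1.960 × 0.02030 = 0.03979.
Point estimate p̂₁ − p̂₂ = 0.8630 − 0.2820 = 0.5810.
0.5810 ± 0.03979 → (0.5412, 0.6208).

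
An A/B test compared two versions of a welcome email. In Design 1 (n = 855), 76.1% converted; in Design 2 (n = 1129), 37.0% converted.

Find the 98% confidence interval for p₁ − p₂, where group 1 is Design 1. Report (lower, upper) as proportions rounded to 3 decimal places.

Each SE is √(p̂(1−p̂)/n): √(0.7610·0.2390/855) = 0.01459 and √(0.3700·0.6300/1129) = 0.01437.
SE(p̂₁ − p̂₂) = √(SE₁² + SE₂²) = √(0.0002128681 + 0.0002064969) = 0.02048, since the two samples are independent.
At 98% confidence z* = 2.326; margin = 2.326 × 0.02048 = 0.04764.
The difference is 0.7610 − 0.3700 = 0.3910, so the interval is 0.3910 ± 0.04764 = (0.343, 0.439).

(0.343, 0.439)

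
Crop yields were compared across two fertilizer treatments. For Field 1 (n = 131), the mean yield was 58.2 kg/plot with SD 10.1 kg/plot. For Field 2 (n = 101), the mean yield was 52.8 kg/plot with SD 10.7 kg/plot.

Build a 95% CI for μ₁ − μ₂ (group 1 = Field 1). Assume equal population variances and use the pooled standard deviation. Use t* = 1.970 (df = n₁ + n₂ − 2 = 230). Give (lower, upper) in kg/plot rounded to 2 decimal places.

s_p = √[((n₁−1)s₁² + (n₂−1)s₂²)/(n₁+n₂−2)] = √[(130·10.1² + 100·10.7²)/230] = 10.3651.
SE = 10.3651·√(1/131 + 1/101) = 1.3725.
With t* = 1.970, margin = 1.970 × 1.3725 = 2.7038.
x̄₁ − x̄₂ = 58.2 − 52.8 = 5.4000; interval 5.4000 ± 2.7038 = (2.70, 8.10).

(2.70, 8.10)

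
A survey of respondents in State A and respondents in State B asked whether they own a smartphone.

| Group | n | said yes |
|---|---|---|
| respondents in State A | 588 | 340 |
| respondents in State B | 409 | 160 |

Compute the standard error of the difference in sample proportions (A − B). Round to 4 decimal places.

Sample proportions: 340/588 = 0.5782, 160/409 = 0.3912.
Each SE is √(p̂(1−p̂)/n): √(0.5782·0.4218/588) = 0.02037 and √(0.3912·0.6088/409) = 0.02413.
SE(p̂₁ − p̂₂) = √(SE₁² + SE₂²) = √(0.0004149369 + 0.0005822569) = 0.03158, since the two samples are independent.

0.0316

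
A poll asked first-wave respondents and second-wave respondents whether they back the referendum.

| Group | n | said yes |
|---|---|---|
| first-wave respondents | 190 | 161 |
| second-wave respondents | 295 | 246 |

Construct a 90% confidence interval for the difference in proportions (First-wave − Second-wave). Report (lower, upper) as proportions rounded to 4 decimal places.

p̂₁ = 161/190 = 0.8474 and p̂₂ = 246/295 = 0.8339.
SE₁ = √(p̂₁(1−p̂₁)/n₁) = √(0.8474·0.1526/190) = 0.02609; SE₂ = √(0.8339·0.1661/295) = 0.02167.
Independent samples: SE of the difference = √(SE₁² + SE₂²) = √(0.0006806881 + 0.0004695889) = 0.03392.
z* for 90% confidence is 1.645, so the margin of error is 1.645 × 0.03392 = 0.05580.
Point estimate p̂₁ − p̂₂ = 0.8474 − 0.8339 = 0.0135.
0.0135 ± 0.05580 → (-0.0423, 0.0693).

(-0.0423, 0.0693)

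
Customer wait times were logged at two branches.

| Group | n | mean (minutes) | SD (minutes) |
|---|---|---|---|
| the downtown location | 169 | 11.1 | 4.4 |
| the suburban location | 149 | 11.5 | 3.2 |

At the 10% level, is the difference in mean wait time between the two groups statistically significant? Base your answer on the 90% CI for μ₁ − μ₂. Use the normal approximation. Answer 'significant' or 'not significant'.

Per-group SEs: s₁/√n₁ = 4.4/√169 = 0.3385, s₂/√n₂ = 3.2/√149 = 0.2622.
Unpooled SE of the difference: √(0.11458225 + 0.06874884) = 0.4282.
Margin of error = z* · SE = 1.645 × 0.4282 = 0.7044.
x̄₁ − x̄₂ = 11.1 − 11.5 = -0.4000.
CI: -0.4000 ± 0.7044 = (-1.1044, 0.3044).
The interval (-1.1044, 0.3044) contains 0, so the difference is not significant.

not significant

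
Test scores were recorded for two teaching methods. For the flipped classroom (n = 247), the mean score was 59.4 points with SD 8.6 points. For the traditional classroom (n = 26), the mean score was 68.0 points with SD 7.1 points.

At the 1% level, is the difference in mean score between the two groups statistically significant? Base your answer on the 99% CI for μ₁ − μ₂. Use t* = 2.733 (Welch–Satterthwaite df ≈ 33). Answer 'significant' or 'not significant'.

significant

Standard errors of each mean: 8.6/√247 = 0.5472 and 7.1/√26 = 1.3924.
SE(x̄₁ − x̄₂) = √(0.5472² + 1.3924²) = 1.4961 for independent samples with unequal variances.
With t* = 2.733, the margin is 2.733 × 1.4961 = 4.0888.
x̄₁ − x̄₂ = 59.4 − 68.0 = -8.6000; the interval is -8.6000 ± 4.0888 = (-12.6888, -4.5112).
The interval (-12.6888, -4.5112) does not contain 0, so the difference is significant.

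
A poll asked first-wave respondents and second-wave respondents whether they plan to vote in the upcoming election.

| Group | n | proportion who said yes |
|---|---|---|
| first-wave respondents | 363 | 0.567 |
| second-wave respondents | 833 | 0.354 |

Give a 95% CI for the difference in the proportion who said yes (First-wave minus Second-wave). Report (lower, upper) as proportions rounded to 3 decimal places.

(0.153, 0.273)

SE₁ = √(p̂₁(1−p̂₁)/n₁) = √(0.5670·0.4330/363) = 0.02601; SE₂ = √(0.3540·0.6460/833) = 0.01657.
Independent samples: SE of the difference = √(SE₁² + SE₂²) = √(0.0006765201 + 0.0002745649) = 0.03084.
z* for 95% confidence is 1.960, so the margin of error is 1.960 × 0.03084 = 0.06045.
Point estimate p̂₁ − p̂₂ = 0.5670 − 0.3540 = 0.2130.
0.2130 ± 0.06045 → (0.153, 0.273).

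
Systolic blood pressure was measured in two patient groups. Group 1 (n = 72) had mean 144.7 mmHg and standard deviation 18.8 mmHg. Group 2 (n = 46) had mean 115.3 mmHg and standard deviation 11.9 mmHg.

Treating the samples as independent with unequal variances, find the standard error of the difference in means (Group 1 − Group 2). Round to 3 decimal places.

Standard errors of each mean: 18.8/√72 = 2.2156 and 11.9/√46 = 1.7546.
SE(x̄₁ − x̄₂) = √(2.2156² + 1.7546²) = 2.8262 for independent samples with unequal variances.

2.826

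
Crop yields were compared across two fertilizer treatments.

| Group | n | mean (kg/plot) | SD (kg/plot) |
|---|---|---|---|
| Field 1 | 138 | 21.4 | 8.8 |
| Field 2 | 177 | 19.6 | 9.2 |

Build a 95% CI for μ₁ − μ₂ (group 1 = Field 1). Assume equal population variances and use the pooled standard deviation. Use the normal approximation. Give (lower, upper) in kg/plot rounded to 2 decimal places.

(-0.21, 3.81)

Pooled variance s_p² = [137·8.8² + 176·9.2²] / (138+177−2) = 81.4886, so s_p = 9.0271.
SE_diff = s_p·√(1/n₁ + 1/n₂) = 9.0271·√(1/138 + 1/177) = 1.0251.
z* = 1.960; margin = 1.960 × 1.0251 = 2.0092.
Difference = 21.4 − 19.6 = 1.8000.
1.8000 ± 2.0092 → (-0.21, 3.81).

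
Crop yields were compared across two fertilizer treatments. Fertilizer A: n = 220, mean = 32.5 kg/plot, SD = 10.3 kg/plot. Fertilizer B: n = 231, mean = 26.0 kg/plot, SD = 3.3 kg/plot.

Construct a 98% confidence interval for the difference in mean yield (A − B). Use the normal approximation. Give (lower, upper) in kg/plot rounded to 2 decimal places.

SE₁ = s₁/√n₁ = 10.3/√220 = 0.6944; SE₂ = 3.3/√231 = 0.2171.
Independent samples, unequal variances: SE_diff = √(SE₁² + SE₂²) = √(0.48219136 + 0.04713241) = 0.7275.
z* = 2.326, so margin of error = 2.326 × 0.7275 = 1.6922.
Difference in means = 32.5 − 26.0 = 6.5000.
6.5000 ± 1.6922 → (4.81, 8.19).

(4.81, 8.19)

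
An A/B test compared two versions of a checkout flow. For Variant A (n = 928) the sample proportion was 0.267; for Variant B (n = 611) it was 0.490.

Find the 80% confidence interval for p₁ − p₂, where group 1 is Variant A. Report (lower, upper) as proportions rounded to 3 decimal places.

Each SE is √(p̂(1−p̂)/n): √(0.2670·0.7330/928) = 0.01452 and √(0.4900·0.5100/611) = 0.02022.
SE(p̂₁ − p̂₂) = √(SE₁² + SE₂²) = √(0.0002108304 + 0.0004088484) = 0.02489, since the two samples are independent.
At 80% confidence z* = 1.282; margin = 1.282 × 0.02489 = 0.03191.
The difference is 0.2670 − 0.4900 = -0.2230, so the interval is -0.2230 ± 0.03191 = (-0.255, -0.191).

(-0.255, -0.191)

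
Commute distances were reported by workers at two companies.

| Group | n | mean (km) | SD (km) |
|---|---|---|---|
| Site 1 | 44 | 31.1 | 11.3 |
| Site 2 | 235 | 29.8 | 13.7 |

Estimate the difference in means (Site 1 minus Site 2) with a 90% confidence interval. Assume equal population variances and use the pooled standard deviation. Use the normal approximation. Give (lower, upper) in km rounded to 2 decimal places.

(-2.31, 4.91)

s_p = √[((n₁−1)s₁² + (n₂−1)s₂²)/(n₁+n₂−2)] = √[(43·11.3² + 234·13.7²)/277] = 13.3557.
SE = 13.3557·√(1/44 + 1/235) = 2.1939.
With z* = 1.645, margin = 1.645 × 2.1939 = 3.6090.
x̄₁ − x̄₂ = 31.1 − 29.8 = 1.3000; interval 1.3000 ± 3.6090 = (-2.31, 4.91).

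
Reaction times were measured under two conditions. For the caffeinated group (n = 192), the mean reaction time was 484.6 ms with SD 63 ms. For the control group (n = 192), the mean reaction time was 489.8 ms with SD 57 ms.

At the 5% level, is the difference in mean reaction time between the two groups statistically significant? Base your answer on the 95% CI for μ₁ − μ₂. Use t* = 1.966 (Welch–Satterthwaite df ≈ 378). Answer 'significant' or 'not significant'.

not significant

Standard errors of each mean: 63/√192 = 4.5466 and 57/√192 = 4.1136.
SE(x̄₁ − x̄₂) = √(4.5466² + 4.1136²) = 6.1313 for independent samples with unequal variances.
With t* = 1.966, the margin is 1.966 × 6.1313 = 12.0541.
x̄₁ − x̄₂ = 484.6 − 489.8 = -5.2000; the interval is -5.2000 ± 12.0541 = (-17.2541, 6.8541).
The interval (-17.2541, 6.8541) contains 0, so the difference is not significant.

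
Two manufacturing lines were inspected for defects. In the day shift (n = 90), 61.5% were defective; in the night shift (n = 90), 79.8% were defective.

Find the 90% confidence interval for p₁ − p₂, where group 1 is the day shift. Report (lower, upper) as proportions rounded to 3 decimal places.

(-0.292, -0.074)

SE₁ = √(p̂₁(1−p̂₁)/n₁) = √(0.6150·0.3850/90) = 0.05129; SE₂ = √(0.7980·0.2020/90) = 0.04232.
Independent samples: SE of the difference = √(SE₁² + SE₂²) = √(0.0026306641 + 0.0017909824) = 0.06650.
z* for 90% confidence is 1.645, so the margin of error is 1.645 × 0.06650 = 0.10939.
Point estimate p̂₁ − p̂₂ = 0.6150 − 0.7980 = -0.1830.
-0.1830 ± 0.10939 → (-0.292, -0.074).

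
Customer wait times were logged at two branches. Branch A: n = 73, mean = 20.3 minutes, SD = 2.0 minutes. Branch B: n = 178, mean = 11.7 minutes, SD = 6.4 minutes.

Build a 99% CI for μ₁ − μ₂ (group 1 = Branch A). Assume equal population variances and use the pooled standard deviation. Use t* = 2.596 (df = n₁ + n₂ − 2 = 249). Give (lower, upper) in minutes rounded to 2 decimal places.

Pooled variance s_p² = [72·2.0² + 177·6.4²] / (73+178−2) = 30.2728, so s_p = 5.5021.
SE_diff = s_p·√(1/n₁ + 1/n₂) = 5.5021·√(1/73 + 1/178) = 0.7647.
t* = 2.596; margin = 2.596 × 0.7647 = 1.9852.
Difference = 20.3 − 11.7 = 8.6000.
8.6000 ± 1.9852 → (6.61, 10.59).

(6.61, 10.59)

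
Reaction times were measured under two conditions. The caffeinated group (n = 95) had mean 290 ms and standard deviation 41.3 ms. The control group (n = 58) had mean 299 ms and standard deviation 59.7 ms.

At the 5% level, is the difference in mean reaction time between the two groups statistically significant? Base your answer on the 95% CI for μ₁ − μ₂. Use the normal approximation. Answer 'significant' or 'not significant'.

SE₁ = s₁/√n₁ = 41.3/√95 = 4.2373; SE₂ = 59.7/√58 = 7.8390.
Independent samples, unequal variances: SE_diff = √(SE₁² + SE₂²) = √(17.95471129 + 61.449921) = 8.9109.
z* = 1.960, so margin of error = 1.960 × 8.9109 = 17.4654.
Difference in means = 290 − 299 = -9.0000.
-9.0000 ± 17.4654 → (-26.4654, 8.4654).
The interval (-26.4654, 8.4654) contains 0, so the difference is not significant.

not significant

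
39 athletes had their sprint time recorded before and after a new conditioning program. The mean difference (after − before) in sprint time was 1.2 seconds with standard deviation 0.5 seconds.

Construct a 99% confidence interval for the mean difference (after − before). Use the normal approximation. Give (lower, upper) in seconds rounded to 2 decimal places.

Paired design: SE = s_d/√n = 0.5/√39 = 0.0801.
z* = 2.576; margin of error = 2.576 × 0.0801 = 0.2063.
1.2 ± 0.2063 → (0.99, 1.41).

(0.99, 1.41)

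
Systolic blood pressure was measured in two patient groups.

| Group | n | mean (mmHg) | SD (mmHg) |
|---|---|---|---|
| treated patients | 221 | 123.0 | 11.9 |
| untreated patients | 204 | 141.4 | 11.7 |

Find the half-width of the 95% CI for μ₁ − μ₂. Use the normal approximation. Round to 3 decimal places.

Standard errors of each mean: 11.9/√221 = 0.8005 and 11.7/√204 = 0.8192.
SE(x̄₁ − x̄₂) = √(0.8005² + 0.8192²) = 1.1454 for independent samples with unequal variances.
With z* = 1.960, the margin is 1.960 × 1.1454 = 2.2450.

2.245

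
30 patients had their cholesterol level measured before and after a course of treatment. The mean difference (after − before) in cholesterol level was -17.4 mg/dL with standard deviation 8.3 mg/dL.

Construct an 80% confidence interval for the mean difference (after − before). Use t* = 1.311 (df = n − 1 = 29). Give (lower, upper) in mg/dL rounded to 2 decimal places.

(-19.39, -15.41)

This is a matched-pairs design, so SE = s_d/√n = 8.3/√30 = 1.5154.
Margin = 1.311 × 1.5154 = 1.9867; the interval is -17.4 ± 1.9867 = (-19.39, -15.41).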